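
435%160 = 115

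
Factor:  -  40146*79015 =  - 3172136190 = - 2^1*3^1*5^1*6691^1*15803^1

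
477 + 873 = 1350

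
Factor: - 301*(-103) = 31003 = 7^1*43^1 * 103^1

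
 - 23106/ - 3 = 7702  +  0/1= 7702.00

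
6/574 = 3/287 = 0.01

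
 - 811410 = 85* (-9546)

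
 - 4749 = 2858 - 7607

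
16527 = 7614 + 8913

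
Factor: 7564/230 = 2^1*5^( - 1) *23^(-1)*  31^1*61^1 = 3782/115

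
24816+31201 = 56017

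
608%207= 194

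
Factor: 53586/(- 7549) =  -2^1*3^2*13^1*229^1*7549^( - 1 )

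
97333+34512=131845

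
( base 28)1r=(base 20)2F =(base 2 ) 110111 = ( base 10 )55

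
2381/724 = 3  +  209/724=3.29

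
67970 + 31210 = 99180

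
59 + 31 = 90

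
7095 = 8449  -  1354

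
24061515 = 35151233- 11089718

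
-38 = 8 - 46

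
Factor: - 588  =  -2^2*3^1*7^2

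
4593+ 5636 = 10229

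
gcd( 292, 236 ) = 4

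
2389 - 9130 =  - 6741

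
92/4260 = 23/1065 = 0.02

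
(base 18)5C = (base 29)3f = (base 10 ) 102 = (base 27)3L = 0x66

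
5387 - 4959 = 428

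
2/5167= 2/5167 = 0.00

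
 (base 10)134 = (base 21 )68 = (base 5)1014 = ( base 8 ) 206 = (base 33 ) 42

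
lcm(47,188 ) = 188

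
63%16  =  15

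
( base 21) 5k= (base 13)98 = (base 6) 325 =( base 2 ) 1111101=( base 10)125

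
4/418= 2/209 = 0.01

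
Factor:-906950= - 2^1*5^2*11^1*17^1*97^1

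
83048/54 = 41524/27 = 1537.93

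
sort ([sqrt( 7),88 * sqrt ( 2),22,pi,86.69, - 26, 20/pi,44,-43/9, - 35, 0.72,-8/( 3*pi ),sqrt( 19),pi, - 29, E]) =[  -  35, - 29, - 26,  -  43/9, - 8/(3*pi),0.72,sqrt( 7),E, pi,pi,sqrt( 19),20/pi, 22  ,  44, 86.69,88*sqrt( 2 )]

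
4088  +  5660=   9748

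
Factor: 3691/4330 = 2^(  -  1 )*5^( - 1 )*433^( - 1 )*3691^1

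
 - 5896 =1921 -7817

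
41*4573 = 187493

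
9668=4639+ 5029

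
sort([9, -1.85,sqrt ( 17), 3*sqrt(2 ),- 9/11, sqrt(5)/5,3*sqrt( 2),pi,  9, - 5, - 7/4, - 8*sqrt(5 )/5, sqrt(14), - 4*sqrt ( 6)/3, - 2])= [ - 5,- 8 * sqrt( 5) /5, - 4*sqrt( 6 )/3 , - 2, - 1.85, - 7/4, - 9/11, sqrt( 5 )/5,pi, sqrt (14), sqrt( 17),3*sqrt( 2 ),3*sqrt( 2),9, 9 ]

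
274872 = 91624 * 3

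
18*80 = 1440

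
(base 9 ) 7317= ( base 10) 5362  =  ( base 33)4UG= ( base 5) 132422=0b1010011110010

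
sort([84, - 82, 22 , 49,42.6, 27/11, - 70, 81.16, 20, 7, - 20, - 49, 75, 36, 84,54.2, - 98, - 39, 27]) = [ - 98 , - 82, - 70,  -  49, - 39,  -  20,  27/11, 7, 20,  22, 27 , 36,42.6,49, 54.2,75, 81.16, 84,  84 ]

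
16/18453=16/18453  =  0.00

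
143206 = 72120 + 71086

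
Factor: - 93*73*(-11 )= 74679 = 3^1 * 11^1*31^1*73^1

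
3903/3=1301  =  1301.00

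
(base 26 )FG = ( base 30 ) DG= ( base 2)110010110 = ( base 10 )406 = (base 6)1514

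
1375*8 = 11000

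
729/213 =243/71= 3.42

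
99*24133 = 2389167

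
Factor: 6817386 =2^1  *3^1*1136231^1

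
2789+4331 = 7120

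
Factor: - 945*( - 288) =272160 = 2^5*3^5*5^1*7^1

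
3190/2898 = 1+146/1449 = 1.10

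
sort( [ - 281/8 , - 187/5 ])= [-187/5, - 281/8]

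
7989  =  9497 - 1508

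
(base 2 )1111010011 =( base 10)979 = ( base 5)12404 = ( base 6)4311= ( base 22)20B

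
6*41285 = 247710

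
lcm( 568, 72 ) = 5112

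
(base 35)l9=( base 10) 744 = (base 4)23220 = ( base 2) 1011101000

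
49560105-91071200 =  - 41511095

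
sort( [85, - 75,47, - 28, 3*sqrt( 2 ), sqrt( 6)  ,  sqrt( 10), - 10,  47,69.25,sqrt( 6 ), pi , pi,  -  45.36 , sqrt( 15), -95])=[  -  95, - 75, - 45.36, - 28, - 10,sqrt( 6 ), sqrt( 6 ),pi,pi, sqrt( 10),  sqrt( 15 ) , 3 *sqrt( 2),47 , 47, 69.25,85] 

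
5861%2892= 77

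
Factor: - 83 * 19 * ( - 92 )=145084 = 2^2  *19^1*23^1*83^1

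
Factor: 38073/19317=7^3*37^1*47^( - 1 ) * 137^ ( - 1) = 12691/6439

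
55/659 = 55/659  =  0.08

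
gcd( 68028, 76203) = 3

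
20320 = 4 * 5080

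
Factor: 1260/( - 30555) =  - 2^2*97^( - 1 ) = -4/97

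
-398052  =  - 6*66342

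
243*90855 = 22077765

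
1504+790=2294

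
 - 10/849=  -  1 + 839/849 =-  0.01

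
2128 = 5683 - 3555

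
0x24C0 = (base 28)c00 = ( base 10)9408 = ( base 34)84o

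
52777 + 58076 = 110853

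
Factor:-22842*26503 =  - 2^1*3^5*17^1*47^1 * 1559^1 = -605381526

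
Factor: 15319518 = 2^1*3^1*23^1*31^1*3581^1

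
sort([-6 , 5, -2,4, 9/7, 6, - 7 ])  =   [-7, - 6, - 2,9/7,  4,5, 6 ]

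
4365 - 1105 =3260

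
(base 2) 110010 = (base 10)50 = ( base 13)3b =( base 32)1I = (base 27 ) 1N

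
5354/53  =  5354/53 = 101.02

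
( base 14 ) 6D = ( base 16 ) 61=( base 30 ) 37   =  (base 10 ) 97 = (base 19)52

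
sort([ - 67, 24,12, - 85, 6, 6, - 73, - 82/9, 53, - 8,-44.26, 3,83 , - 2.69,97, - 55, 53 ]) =[ - 85, - 73,-67, - 55, - 44.26, - 82/9,  -  8, - 2.69,3,  6,6, 12,24, 53,53, 83 , 97] 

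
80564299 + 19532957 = 100097256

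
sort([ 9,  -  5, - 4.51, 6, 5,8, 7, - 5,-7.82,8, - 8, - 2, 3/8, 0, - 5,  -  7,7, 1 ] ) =[- 8, - 7.82, - 7, - 5, - 5 ,-5, - 4.51, - 2,0, 3/8,1, 5 , 6, 7,7, 8,8, 9]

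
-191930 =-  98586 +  -93344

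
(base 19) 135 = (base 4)12213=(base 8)647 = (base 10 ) 423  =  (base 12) 2B3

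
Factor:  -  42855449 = -7^4 * 13^1*1373^1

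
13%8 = 5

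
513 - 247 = 266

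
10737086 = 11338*947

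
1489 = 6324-4835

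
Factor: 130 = 2^1*5^1*13^1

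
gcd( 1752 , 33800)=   8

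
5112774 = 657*7782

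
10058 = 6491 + 3567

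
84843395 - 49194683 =35648712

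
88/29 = 88/29 =3.03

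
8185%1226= 829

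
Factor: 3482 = 2^1*1741^1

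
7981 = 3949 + 4032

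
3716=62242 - 58526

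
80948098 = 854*94787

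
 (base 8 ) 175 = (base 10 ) 125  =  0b1111101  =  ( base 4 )1331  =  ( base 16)7D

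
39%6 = 3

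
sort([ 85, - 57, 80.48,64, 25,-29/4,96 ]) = [-57, - 29/4, 25,64 , 80.48,85,96 ]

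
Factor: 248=2^3*31^1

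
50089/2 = 50089/2 = 25044.50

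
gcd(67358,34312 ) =2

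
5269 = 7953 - 2684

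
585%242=101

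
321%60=21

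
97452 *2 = 194904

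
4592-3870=722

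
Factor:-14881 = -23^1 *647^1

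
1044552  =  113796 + 930756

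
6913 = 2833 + 4080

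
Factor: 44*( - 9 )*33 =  - 13068 = - 2^2 *3^3*11^2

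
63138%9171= 8112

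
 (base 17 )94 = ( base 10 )157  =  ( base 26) 61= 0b10011101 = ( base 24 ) 6D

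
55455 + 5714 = 61169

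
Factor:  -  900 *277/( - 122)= 124650/61 =2^1*3^2*5^2*61^( - 1 )*277^1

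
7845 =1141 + 6704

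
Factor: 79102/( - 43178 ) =-21589^( - 1 )*39551^1= - 39551/21589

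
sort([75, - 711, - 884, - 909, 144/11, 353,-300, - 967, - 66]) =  [ - 967,-909, - 884, - 711, - 300 , - 66, 144/11,75 , 353 ]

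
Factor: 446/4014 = 3^( - 2)=1/9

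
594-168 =426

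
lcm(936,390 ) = 4680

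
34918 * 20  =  698360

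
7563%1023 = 402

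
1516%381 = 373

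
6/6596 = 3/3298 = 0.00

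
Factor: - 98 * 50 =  - 4900 = - 2^2 * 5^2 * 7^2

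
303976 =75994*4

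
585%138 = 33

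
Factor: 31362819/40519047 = 887^( - 1)*2543^1 * 4111^1 * 15227^(-1 ) = 10454273/13506349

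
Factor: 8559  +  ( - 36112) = -27553 = - 59^1 * 467^1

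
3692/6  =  1846/3 = 615.33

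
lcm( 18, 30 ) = 90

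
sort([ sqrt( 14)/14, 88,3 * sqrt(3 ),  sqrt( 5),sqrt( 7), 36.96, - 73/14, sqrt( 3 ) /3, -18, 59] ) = [-18, - 73/14, sqrt(14)/14,sqrt(3) /3,sqrt(5), sqrt(7), 3*sqrt(3),36.96, 59, 88] 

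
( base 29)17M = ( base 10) 1066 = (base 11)88A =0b10000101010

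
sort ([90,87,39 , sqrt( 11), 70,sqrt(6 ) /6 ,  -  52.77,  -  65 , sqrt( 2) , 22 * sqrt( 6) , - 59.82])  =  [ - 65, - 59.82,  -  52.77,sqrt( 6)/6, sqrt( 2) , sqrt(11 ), 39,22*sqrt( 6),70 , 87,90] 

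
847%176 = 143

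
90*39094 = 3518460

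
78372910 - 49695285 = 28677625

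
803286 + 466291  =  1269577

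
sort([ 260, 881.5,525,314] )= [ 260,314,525, 881.5] 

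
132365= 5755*23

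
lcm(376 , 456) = 21432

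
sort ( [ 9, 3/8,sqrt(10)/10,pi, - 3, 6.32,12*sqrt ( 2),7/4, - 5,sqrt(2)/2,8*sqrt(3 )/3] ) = [-5 , - 3,sqrt ( 10)/10, 3/8, sqrt(2)/2,7/4, pi,8*sqrt(3) /3,6.32,9,  12*sqrt( 2) ] 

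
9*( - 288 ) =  - 2592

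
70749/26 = 70749/26 = 2721.12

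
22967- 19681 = 3286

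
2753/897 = 3 + 62/897= 3.07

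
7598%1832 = 270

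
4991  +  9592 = 14583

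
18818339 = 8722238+10096101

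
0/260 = 0 = 0.00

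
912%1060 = 912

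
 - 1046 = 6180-7226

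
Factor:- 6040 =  - 2^3 * 5^1*151^1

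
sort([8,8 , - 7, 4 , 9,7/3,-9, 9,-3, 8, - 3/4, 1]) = [- 9, - 7, - 3 , - 3/4, 1, 7/3, 4, 8,8,8, 9, 9] 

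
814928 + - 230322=584606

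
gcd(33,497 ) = 1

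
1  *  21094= 21094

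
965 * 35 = 33775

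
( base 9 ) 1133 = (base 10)840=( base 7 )2310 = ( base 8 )1510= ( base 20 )220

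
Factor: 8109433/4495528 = 2^(  -  3)*269^( - 1)*2089^ ( - 1)*8109433^1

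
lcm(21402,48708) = 1412532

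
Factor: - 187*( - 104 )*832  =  2^9*11^1*13^2*17^1 = 16180736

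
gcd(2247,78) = 3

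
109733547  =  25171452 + 84562095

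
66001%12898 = 1511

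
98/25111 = 98/25111 =0.00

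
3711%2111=1600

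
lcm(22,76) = 836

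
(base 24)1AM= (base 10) 838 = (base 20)21i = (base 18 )2aa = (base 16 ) 346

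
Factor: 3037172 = 2^2*759293^1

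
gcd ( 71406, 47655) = 9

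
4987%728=619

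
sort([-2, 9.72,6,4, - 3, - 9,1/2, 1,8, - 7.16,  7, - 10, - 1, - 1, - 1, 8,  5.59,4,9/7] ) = [ - 10, - 9, - 7.16, - 3, - 2, - 1, - 1, - 1,  1/2, 1,9/7,4 , 4,5.59, 6, 7, 8,8,9.72] 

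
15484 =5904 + 9580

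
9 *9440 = 84960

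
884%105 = 44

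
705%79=73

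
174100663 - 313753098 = -139652435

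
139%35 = 34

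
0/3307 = 0 = 0.00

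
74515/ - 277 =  - 74515/277 = - 269.01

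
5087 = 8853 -3766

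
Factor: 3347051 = 1787^1*1873^1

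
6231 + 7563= 13794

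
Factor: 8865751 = 47^1*188633^1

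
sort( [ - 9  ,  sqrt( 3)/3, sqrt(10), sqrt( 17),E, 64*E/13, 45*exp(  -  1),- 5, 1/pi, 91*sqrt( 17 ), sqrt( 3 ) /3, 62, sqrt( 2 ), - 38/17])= [- 9, - 5, - 38/17, 1/pi,sqrt(3)/3, sqrt( 3)/3,sqrt (2 ), E, sqrt(10 ), sqrt( 17 ), 64*E/13,45*exp( -1), 62, 91*sqrt( 17 ) ]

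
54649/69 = 792 + 1/69  =  792.01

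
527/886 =527/886=0.59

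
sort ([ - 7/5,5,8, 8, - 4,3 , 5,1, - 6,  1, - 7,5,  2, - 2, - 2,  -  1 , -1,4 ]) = [ - 7, - 6, -4,-2, - 2,-7/5,-1, - 1, 1 , 1,2, 3,4,5,5,5,8,8 ] 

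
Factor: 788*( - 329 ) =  -259252 = -2^2 * 7^1*47^1 * 197^1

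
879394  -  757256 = 122138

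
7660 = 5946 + 1714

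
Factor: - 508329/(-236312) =2^( - 3 )*3^3 * 67^1*109^(-1)*271^(-1)*281^1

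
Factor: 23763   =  3^1*89^2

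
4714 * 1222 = 5760508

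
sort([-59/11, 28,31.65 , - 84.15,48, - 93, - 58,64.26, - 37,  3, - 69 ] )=[  -  93, - 84.15, - 69, - 58, - 37, - 59/11, 3,28,31.65,  48 , 64.26] 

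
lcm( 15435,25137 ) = 879795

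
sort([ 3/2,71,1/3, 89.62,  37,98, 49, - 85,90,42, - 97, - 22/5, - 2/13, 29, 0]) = [ - 97, - 85,  -  22/5, - 2/13,0, 1/3, 3/2, 29, 37,42,49,71,  89.62,90, 98]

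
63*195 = 12285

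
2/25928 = 1/12964 =0.00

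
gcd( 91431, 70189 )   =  1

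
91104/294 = 309 + 43/49 =309.88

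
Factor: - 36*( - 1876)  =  67536= 2^4 * 3^2*7^1 * 67^1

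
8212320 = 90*91248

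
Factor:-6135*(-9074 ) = 55668990 = 2^1*3^1*5^1 * 13^1*349^1 * 409^1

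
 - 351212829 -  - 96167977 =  - 255044852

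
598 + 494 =1092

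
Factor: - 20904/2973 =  - 6968/991 = - 2^3*13^1*67^1*991^( - 1 ) 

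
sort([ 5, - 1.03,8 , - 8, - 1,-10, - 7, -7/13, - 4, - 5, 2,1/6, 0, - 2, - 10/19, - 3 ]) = [ - 10, - 8 ,- 7, - 5, - 4, - 3 , - 2, - 1.03 , - 1, - 7/13, - 10/19, 0, 1/6,2, 5,8] 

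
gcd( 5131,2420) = 1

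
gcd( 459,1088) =17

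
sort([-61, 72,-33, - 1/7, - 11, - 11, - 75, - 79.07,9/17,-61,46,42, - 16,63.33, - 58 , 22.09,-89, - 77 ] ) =[ - 89,  -  79.07, - 77, - 75 , - 61, - 61, - 58,-33, - 16, - 11, -11, - 1/7,9/17,22.09,42, 46,63.33,72 ] 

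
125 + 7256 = 7381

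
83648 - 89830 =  - 6182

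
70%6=4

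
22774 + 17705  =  40479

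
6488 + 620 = 7108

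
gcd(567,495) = 9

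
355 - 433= - 78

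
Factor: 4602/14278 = 3^1*11^(-2)*13^1 = 39/121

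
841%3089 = 841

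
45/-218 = -45/218 =-  0.21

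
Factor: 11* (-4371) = - 3^1*11^1*31^1*47^1 = - 48081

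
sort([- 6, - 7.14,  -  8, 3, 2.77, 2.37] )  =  [- 8,-7.14, - 6,2.37,2.77,3] 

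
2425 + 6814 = 9239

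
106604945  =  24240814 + 82364131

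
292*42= 12264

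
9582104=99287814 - 89705710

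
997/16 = 997/16 = 62.31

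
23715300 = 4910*4830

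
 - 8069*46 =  - 371174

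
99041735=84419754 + 14621981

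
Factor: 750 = 2^1*3^1*5^3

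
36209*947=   34289923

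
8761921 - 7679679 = 1082242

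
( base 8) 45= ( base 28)19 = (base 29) 18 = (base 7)52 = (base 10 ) 37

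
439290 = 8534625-8095335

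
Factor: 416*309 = 128544  =  2^5*3^1*13^1*103^1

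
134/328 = 67/164=0.41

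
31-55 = -24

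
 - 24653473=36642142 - 61295615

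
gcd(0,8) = 8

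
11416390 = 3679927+7736463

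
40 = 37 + 3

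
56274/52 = 28137/26= 1082.19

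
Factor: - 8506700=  - 2^2*5^2*257^1 * 331^1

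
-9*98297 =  - 884673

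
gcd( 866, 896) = 2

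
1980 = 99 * 20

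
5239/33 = 158 + 25/33 = 158.76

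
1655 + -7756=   -  6101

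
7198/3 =2399 + 1/3 = 2399.33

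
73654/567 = 129 + 73/81 = 129.90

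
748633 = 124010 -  - 624623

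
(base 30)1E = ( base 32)1C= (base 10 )44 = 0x2C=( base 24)1k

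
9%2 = 1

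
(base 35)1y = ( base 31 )27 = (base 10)69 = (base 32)25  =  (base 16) 45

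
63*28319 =1784097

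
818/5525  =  818/5525 = 0.15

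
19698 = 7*2814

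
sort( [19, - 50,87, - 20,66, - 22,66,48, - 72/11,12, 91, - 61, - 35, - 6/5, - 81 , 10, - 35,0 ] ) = [ - 81,-61, - 50,- 35, - 35, - 22, - 20, - 72/11, - 6/5, 0,10,12,  19 , 48, 66,66,87,91]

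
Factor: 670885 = 5^1*134177^1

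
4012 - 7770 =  - 3758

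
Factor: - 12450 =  - 2^1*3^1*5^2 * 83^1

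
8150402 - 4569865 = 3580537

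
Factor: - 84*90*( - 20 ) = 151200 = 2^5*3^3*5^2*7^1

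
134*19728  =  2643552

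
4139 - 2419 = 1720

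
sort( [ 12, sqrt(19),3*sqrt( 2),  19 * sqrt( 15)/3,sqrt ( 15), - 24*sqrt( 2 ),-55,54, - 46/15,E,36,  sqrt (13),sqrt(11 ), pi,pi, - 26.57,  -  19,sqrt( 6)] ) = [ - 55,-24 * sqrt(2), - 26.57 , - 19,-46/15,sqrt( 6 ), E,pi,pi, sqrt( 11 ),sqrt(13 ),sqrt( 15),3*sqrt( 2),sqrt(19),12,19*sqrt ( 15 )/3,36,54]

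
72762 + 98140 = 170902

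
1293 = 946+347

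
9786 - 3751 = 6035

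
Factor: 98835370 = 2^1 * 5^1*23^1*429719^1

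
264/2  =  132 = 132.00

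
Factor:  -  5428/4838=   -  46/41= -2^1*23^1 * 41^( - 1)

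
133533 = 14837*9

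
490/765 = 98/153  =  0.64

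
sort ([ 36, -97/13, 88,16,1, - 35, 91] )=[ - 35, - 97/13,1, 16, 36,88,91 ]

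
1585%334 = 249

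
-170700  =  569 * ( - 300)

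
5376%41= 5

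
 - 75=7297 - 7372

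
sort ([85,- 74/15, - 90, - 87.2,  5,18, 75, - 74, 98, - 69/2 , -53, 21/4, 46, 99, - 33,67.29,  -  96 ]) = [ - 96, - 90, - 87.2, -74, - 53, - 69/2,  -  33, - 74/15,5, 21/4, 18, 46, 67.29, 75, 85,98,99 ]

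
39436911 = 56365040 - 16928129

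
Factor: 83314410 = 2^1*3^1 * 5^1*53^1 * 61^1 *859^1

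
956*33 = 31548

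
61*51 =3111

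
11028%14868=11028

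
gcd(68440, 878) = 2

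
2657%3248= 2657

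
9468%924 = 228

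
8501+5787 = 14288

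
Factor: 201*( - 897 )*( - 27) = 3^5 * 13^1*23^1*67^1 = 4868019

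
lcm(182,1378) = 9646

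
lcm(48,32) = 96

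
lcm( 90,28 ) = 1260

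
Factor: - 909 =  - 3^2*101^1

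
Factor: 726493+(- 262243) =2^1 * 3^1*5^3 * 619^1  =  464250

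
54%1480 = 54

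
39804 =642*62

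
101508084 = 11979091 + 89528993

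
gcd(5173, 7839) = 1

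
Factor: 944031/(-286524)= - 2^(-2)*3^( - 2 )*7^( - 1 )*11^1*379^(  -  1)*28607^1=- 314677/95508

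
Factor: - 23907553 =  - 167^1 *143159^1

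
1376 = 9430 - 8054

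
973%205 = 153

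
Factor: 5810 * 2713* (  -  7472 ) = -117777624160 = - 2^5*5^1*7^1* 83^1 * 467^1 * 2713^1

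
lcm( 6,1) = 6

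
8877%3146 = 2585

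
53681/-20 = -2685 + 19/20=-  2684.05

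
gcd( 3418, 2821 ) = 1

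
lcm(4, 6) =12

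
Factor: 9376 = 2^5 * 293^1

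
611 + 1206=1817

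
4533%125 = 33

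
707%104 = 83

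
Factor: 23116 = 2^2*5779^1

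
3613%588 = 85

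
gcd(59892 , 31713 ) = 93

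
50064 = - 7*( - 7152 ) 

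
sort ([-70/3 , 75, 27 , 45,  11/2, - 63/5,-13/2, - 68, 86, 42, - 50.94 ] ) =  [-68,- 50.94, - 70/3,-63/5, - 13/2 , 11/2 , 27, 42, 45,  75,86] 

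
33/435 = 11/145  =  0.08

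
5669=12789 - 7120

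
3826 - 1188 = 2638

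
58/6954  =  29/3477 = 0.01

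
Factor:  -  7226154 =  - 2^1*3^2*13^1*30881^1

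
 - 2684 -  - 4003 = 1319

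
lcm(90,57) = 1710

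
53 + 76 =129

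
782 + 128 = 910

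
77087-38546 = 38541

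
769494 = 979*786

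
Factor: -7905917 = - 47^1*168211^1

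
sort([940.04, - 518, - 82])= [ - 518,-82,940.04]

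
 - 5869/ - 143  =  41+6/143   =  41.04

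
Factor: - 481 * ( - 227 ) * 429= 46841223 = 3^1 * 11^1 * 13^2 * 37^1*227^1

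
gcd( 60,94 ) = 2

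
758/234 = 379/117=3.24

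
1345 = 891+454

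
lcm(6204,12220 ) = 403260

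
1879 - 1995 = -116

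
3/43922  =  3/43922 = 0.00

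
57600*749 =43142400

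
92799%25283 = 16950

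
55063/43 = 55063/43 = 1280.53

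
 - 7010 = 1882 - 8892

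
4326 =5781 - 1455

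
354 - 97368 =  - 97014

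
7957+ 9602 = 17559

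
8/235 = 8/235 = 0.03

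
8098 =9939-1841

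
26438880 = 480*55081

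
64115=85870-21755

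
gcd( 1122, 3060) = 102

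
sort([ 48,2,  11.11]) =[ 2, 11.11 , 48]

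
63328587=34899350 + 28429237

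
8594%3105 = 2384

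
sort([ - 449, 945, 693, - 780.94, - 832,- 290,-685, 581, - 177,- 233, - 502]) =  [ - 832, - 780.94, - 685,- 502, - 449,- 290, - 233, - 177,581, 693,945]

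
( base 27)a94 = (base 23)e5g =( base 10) 7537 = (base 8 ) 16561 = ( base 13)357a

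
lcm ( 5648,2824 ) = 5648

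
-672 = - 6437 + 5765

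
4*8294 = 33176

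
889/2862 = 889/2862 = 0.31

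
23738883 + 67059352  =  90798235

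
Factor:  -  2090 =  - 2^1*5^1*11^1*19^1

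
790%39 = 10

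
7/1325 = 7/1325=   0.01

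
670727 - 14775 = 655952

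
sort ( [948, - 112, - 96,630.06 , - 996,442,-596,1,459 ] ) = [ - 996, - 596, - 112, - 96,1, 442, 459,630.06,  948]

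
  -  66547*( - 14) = 931658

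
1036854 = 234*4431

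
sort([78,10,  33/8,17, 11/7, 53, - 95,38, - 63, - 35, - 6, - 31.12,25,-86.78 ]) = [-95, - 86.78, - 63,-35, - 31.12, - 6,11/7 , 33/8, 10,17 , 25,38, 53,78 ] 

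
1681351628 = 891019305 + 790332323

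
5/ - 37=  - 1+32/37 = - 0.14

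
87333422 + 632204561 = 719537983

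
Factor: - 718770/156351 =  -2^1*5^1*97^1 * 211^( - 1) = -  970/211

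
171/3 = 57 = 57.00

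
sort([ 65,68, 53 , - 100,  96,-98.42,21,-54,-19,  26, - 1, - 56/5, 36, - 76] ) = [ - 100, - 98.42, - 76, - 54,-19,  -  56/5,-1, 21, 26, 36, 53, 65,68,96] 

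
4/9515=4/9515 = 0.00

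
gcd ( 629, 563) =1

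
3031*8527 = 25845337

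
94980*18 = 1709640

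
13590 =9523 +4067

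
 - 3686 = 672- 4358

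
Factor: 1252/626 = 2^1 = 2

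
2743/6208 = 2743/6208=0.44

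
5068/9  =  563 + 1/9 = 563.11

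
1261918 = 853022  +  408896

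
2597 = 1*2597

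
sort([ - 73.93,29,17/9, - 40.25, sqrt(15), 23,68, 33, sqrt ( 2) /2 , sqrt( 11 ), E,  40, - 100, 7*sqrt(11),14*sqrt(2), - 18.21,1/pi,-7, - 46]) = [ - 100, - 73.93, - 46, - 40.25, - 18.21, - 7, 1/pi, sqrt(2)/2,17/9,E , sqrt ( 11), sqrt(15), 14*sqrt ( 2),23 , 7*sqrt ( 11) , 29,33, 40, 68]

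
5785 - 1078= 4707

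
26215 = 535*49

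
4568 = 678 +3890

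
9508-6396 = 3112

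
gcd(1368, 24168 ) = 456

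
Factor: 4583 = 4583^1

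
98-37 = 61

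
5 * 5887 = 29435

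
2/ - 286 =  - 1/143  =  - 0.01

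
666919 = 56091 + 610828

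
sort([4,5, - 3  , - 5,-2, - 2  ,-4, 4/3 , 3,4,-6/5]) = [  -  5, -4, - 3, - 2, - 2, - 6/5,4/3,3,  4, 4,5] 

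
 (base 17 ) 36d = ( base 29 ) 14P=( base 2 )1111010110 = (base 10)982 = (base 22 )20e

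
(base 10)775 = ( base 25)160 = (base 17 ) 2BA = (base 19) 22f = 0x307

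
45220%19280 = 6660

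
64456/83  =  64456/83 = 776.58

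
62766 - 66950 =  - 4184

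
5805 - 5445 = 360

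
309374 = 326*949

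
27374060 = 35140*779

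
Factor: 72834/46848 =199/128 = 2^(-7 )*199^1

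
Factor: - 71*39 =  - 3^1*13^1*71^1 = - 2769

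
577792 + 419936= 997728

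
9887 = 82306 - 72419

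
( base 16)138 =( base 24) D0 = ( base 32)9o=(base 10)312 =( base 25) CC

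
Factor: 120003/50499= 221/93 = 3^( - 1 )*13^1*  17^1 * 31^( -1 ) 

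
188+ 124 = 312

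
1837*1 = 1837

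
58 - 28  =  30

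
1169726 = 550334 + 619392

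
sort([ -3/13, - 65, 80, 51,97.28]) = [ - 65, - 3/13, 51,80 , 97.28]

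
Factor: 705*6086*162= 695082060= 2^2*3^5*5^1 *17^1* 47^1*179^1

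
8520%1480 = 1120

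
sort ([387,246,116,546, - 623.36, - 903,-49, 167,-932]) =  [ - 932, - 903,-623.36, - 49,116,167,246, 387, 546]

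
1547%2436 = 1547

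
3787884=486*7794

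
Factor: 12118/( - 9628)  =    -  2^( - 1 )*29^( - 1)*73^1= - 73/58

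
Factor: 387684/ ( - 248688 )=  - 979/628=- 2^(-2)*11^1*89^1*157^(-1)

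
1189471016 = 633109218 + 556361798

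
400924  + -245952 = 154972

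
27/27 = 1 = 1.00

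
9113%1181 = 846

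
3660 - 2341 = 1319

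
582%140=22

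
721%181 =178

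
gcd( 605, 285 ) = 5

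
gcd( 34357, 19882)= 1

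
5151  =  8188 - 3037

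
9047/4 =9047/4 = 2261.75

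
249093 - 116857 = 132236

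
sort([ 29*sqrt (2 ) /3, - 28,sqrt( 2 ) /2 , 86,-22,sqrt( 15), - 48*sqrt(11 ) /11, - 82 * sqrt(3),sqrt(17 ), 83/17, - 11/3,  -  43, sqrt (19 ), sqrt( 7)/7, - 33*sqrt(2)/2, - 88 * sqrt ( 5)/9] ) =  [ - 82*sqrt(3 ), - 43, - 28, - 33*sqrt (2)/2, - 22, - 88*sqrt(5)/9 ,-48*sqrt (11)/11, - 11/3, sqrt( 7) /7,  sqrt (2)/2,  sqrt(15) , sqrt(17),sqrt( 19),83/17,29*sqrt( 2)/3, 86 ] 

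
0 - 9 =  - 9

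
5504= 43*128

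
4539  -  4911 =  - 372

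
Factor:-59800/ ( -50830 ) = 2^2 *5^1*17^( - 1)= 20/17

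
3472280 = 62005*56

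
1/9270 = 1/9270 = 0.00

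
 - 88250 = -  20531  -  67719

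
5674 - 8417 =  - 2743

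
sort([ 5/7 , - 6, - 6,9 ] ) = [ - 6,-6,5/7 , 9 ]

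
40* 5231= 209240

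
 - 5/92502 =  - 5/92502  =  - 0.00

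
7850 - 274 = 7576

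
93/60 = 1 + 11/20 = 1.55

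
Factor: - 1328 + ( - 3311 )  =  -4639^1 =-4639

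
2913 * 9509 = 27699717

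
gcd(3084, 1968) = 12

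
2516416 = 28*89872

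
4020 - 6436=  - 2416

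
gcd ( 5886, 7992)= 54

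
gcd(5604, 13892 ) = 4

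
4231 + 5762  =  9993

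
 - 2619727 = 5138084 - 7757811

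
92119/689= 133 + 482/689 = 133.70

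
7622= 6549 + 1073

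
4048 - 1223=2825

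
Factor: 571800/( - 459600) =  - 2^( - 1)*383^( - 1) * 953^1=- 953/766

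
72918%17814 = 1662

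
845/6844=845/6844 = 0.12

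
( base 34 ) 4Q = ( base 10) 162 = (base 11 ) 138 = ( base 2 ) 10100010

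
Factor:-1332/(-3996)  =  1/3= 3^( - 1) 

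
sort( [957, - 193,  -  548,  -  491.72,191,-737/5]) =[ - 548, - 491.72, - 193, - 737/5,191, 957 ]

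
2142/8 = 267 + 3/4=267.75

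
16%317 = 16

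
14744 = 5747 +8997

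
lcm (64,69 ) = 4416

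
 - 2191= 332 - 2523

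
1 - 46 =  - 45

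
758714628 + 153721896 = 912436524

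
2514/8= 314 + 1/4 = 314.25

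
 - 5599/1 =  -  5599 = - 5599.00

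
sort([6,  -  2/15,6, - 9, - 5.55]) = [-9 , - 5.55, - 2/15 , 6,6 ] 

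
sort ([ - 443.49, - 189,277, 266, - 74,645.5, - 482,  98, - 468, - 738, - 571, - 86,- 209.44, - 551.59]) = [  -  738, - 571, - 551.59, - 482,  -  468, - 443.49, - 209.44, - 189, - 86, - 74 , 98, 266,  277 , 645.5 ] 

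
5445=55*99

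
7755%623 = 279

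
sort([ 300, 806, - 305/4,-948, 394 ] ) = [ - 948, - 305/4,300,394, 806]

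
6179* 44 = 271876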